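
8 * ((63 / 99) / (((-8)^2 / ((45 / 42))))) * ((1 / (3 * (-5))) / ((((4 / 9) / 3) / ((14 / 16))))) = -189 / 5632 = -0.03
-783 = -783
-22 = -22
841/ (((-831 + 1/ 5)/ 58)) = -121945/ 2077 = -58.71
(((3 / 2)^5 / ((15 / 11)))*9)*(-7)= -56133 / 160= -350.83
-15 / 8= -1.88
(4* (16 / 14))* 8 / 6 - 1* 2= 4.10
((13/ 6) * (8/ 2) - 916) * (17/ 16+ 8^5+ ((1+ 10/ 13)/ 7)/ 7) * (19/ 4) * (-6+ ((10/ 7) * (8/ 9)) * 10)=-607430838816199/ 642096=-946012494.73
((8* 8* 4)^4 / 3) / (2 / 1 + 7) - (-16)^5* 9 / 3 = 4379901952 / 27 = 162218590.81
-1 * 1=-1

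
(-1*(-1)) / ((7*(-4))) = -1 / 28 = -0.04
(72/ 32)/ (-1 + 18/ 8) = 9/ 5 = 1.80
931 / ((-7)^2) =19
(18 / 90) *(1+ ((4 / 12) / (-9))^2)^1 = 146 / 729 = 0.20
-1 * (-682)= 682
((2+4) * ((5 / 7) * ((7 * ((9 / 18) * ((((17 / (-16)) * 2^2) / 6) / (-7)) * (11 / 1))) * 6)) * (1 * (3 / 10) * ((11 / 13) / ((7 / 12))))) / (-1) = -55539 / 1274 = -43.59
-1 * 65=-65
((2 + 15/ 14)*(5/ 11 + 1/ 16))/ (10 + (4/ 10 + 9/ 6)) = 2795/ 20944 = 0.13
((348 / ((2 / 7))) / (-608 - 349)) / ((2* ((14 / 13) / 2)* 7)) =-13 / 77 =-0.17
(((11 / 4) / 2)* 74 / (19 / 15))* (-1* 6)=-18315 / 38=-481.97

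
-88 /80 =-1.10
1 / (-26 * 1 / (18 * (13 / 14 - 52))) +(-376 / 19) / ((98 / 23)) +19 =92565 / 1862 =49.71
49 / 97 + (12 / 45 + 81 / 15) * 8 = 13339 / 291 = 45.84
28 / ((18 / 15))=70 / 3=23.33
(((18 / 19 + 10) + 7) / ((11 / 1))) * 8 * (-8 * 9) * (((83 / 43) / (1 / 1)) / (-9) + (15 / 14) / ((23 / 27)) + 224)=-27819196640 / 131537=-211493.32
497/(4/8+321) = 1.55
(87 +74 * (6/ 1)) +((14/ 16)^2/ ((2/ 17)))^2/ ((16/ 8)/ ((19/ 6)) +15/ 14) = 2062815493/ 3710976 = 555.87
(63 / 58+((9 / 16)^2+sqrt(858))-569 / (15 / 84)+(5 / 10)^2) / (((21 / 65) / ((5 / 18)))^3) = -270546413678125 / 133657122816+34328125 * sqrt(858) / 54010152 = -2005.57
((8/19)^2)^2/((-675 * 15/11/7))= -315392/1319500125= -0.00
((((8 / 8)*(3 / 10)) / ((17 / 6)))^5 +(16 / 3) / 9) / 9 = 70994444323 / 1078203909375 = 0.07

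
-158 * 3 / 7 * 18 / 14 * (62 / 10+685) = -14743296 / 245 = -60176.72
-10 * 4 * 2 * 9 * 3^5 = -174960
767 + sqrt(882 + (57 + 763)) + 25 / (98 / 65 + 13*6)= sqrt(1702) + 3965481 / 5168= 808.57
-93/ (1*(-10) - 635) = 31/ 215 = 0.14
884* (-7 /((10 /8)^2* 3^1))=-99008 /75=-1320.11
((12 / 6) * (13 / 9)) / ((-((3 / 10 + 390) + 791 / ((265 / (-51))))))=-13780 / 1135593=-0.01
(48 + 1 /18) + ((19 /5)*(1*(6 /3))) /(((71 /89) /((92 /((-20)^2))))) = 4013456 /79875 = 50.25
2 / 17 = 0.12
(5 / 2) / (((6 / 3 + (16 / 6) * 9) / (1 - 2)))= -0.10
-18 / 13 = -1.38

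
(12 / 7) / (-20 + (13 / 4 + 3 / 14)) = -48 / 463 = -0.10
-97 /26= -3.73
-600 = -600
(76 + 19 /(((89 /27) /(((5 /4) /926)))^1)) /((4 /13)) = 325733473 /1318624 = 247.03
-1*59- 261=-320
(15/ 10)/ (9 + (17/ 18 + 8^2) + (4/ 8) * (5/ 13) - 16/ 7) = 2457/ 117692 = 0.02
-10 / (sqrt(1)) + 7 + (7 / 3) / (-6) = -61 / 18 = -3.39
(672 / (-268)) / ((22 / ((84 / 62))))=-3528 / 22847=-0.15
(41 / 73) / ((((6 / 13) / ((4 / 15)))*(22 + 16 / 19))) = 10127 / 712845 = 0.01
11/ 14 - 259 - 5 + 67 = -2747/ 14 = -196.21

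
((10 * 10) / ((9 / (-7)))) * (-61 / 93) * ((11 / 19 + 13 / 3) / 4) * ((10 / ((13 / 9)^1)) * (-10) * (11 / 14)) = -3407.92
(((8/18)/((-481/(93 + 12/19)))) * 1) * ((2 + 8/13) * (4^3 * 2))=-10322944/356421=-28.96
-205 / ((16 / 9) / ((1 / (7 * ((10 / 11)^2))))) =-44649 / 2240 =-19.93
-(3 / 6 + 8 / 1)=-17 / 2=-8.50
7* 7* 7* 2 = 686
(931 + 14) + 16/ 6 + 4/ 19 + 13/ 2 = 108799/ 114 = 954.38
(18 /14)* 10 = 90 /7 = 12.86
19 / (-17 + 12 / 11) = -209 / 175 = -1.19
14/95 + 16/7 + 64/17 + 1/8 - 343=-30449087/90440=-336.68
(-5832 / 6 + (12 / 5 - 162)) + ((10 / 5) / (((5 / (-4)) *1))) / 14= -7922 / 7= -1131.71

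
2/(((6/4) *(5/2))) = 8/15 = 0.53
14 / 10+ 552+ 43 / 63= 174536 / 315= 554.08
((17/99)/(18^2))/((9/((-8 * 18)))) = -68/8019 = -0.01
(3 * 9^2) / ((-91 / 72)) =-17496 / 91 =-192.26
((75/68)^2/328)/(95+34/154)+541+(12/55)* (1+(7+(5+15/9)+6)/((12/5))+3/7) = 465033605694433/856258411008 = 543.10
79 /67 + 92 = 6243 /67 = 93.18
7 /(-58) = -7 /58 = -0.12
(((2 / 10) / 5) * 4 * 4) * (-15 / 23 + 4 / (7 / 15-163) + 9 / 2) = 2.45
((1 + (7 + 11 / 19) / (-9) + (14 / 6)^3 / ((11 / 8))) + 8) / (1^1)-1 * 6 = 64313 / 5643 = 11.40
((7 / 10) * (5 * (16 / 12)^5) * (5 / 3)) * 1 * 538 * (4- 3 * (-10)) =327792640 / 729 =449646.97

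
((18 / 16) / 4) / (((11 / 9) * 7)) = 81 / 2464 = 0.03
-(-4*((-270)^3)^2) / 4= 387420489000000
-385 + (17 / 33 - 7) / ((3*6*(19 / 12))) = -724613 / 1881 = -385.23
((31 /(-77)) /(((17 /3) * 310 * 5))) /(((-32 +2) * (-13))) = -0.00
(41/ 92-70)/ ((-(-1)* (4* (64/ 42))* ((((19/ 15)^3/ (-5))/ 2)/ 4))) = 2267645625/ 10096448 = 224.60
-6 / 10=-3 / 5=-0.60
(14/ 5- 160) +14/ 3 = -2288/ 15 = -152.53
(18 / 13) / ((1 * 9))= 2 / 13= 0.15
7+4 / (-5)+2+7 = 76 / 5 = 15.20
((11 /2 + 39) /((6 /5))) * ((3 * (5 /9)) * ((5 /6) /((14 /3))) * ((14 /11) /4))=11125 /3168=3.51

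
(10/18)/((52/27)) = 15/52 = 0.29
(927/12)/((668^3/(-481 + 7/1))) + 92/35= 54843721133/20865434240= 2.63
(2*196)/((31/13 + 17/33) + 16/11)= 42042/467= 90.03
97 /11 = 8.82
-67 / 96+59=5597 / 96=58.30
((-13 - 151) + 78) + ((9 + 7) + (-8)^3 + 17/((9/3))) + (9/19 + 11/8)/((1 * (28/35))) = -1047017/1824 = -574.02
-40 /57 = -0.70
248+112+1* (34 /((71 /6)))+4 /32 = 206183 /568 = 363.00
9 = 9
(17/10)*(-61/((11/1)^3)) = -1037/13310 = -0.08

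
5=5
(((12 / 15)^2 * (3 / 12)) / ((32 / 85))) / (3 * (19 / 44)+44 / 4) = 187 / 5410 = 0.03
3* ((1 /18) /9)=1 /54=0.02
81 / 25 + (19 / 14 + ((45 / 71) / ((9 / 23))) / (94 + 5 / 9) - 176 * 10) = -1613989407 / 919450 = -1755.39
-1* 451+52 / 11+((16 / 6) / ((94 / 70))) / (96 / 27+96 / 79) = -97735307 / 219208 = -445.86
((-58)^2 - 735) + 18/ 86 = 113056/ 43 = 2629.21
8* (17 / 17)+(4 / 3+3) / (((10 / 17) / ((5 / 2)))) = 317 / 12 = 26.42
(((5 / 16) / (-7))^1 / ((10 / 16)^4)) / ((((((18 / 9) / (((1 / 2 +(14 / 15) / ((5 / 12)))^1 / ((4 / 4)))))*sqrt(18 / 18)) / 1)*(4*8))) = -274 / 21875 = -0.01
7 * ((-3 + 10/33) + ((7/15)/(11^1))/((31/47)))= -94262/5115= -18.43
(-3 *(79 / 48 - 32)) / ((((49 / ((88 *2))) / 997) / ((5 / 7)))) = 79894595 / 343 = 232928.85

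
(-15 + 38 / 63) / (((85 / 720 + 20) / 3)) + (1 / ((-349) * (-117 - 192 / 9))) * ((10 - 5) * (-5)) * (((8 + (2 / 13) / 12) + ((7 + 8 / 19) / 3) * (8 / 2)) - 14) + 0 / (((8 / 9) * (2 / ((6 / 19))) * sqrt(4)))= -623574190573 / 290186365742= -2.15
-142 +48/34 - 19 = -2713/17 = -159.59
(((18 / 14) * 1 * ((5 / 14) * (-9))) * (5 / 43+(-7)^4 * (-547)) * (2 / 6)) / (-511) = -3811989330 / 1076677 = -3540.51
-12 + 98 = 86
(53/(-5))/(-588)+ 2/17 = 6781/49980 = 0.14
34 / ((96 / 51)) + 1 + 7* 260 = 29425 / 16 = 1839.06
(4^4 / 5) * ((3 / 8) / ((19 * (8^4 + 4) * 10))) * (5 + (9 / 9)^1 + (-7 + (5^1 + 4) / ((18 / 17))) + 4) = 138 / 486875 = 0.00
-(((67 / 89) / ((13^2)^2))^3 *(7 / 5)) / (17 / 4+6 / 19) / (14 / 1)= -11428994 / 28496382182182384534415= -0.00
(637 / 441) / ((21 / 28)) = 52 / 27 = 1.93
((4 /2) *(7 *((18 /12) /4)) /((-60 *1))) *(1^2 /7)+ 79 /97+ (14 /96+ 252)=368039 /1455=252.95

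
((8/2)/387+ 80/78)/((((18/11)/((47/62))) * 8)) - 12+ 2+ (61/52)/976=-9.94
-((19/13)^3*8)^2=-3010936384/4826809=-623.79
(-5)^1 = -5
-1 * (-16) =16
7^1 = 7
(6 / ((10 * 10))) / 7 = 3 / 350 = 0.01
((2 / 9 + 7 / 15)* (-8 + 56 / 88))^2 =77841 / 3025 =25.73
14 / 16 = 7 / 8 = 0.88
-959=-959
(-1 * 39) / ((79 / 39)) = -1521 / 79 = -19.25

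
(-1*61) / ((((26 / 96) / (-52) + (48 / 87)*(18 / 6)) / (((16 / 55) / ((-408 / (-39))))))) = -1.03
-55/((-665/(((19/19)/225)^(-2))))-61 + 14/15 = 8233292/1995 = 4126.96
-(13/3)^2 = -169/9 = -18.78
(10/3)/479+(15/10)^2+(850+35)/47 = 5696711/270156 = 21.09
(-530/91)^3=-148877000/753571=-197.56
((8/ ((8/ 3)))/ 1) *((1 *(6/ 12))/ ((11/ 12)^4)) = 31104/ 14641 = 2.12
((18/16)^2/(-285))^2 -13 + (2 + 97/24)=-771671413/110899200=-6.96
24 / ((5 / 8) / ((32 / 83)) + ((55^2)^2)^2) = 6144 / 21435888100000415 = 0.00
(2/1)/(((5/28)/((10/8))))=14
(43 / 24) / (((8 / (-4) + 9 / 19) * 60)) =-817 / 41760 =-0.02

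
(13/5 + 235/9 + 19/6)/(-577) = -2869/51930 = -0.06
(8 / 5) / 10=4 / 25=0.16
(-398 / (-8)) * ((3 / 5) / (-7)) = -597 / 140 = -4.26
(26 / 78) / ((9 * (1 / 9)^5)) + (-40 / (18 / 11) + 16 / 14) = 136313 / 63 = 2163.70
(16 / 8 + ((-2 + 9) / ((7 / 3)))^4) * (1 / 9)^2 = 83 / 81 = 1.02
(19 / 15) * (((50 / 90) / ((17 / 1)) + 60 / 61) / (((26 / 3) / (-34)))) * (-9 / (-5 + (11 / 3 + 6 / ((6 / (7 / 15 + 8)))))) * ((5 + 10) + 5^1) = 10812900 / 84851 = 127.43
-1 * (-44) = 44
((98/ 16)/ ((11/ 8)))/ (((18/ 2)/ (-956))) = -46844/ 99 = -473.17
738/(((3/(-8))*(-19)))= 1968/19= 103.58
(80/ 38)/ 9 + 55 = 9445/ 171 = 55.23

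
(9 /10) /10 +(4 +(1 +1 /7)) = 3663 /700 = 5.23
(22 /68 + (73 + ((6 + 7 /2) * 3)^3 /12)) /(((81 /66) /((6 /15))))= 88759 /136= 652.64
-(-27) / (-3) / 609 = -3 / 203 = -0.01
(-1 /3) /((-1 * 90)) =1 /270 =0.00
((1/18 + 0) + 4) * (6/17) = 73/51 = 1.43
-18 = -18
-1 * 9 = -9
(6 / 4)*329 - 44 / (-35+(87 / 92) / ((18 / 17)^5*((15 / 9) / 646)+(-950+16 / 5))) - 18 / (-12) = 1156451856161961909 / 2330348200335355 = 496.26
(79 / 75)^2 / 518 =6241 / 2913750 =0.00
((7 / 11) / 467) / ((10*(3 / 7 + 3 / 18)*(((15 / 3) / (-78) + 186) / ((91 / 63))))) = 16562 / 9312738875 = 0.00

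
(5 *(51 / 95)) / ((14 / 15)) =765 / 266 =2.88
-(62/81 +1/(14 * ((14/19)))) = -13691/15876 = -0.86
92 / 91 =1.01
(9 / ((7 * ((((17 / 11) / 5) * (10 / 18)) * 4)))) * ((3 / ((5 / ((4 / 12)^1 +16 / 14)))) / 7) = 27621 / 116620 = 0.24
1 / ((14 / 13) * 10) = 13 / 140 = 0.09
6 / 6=1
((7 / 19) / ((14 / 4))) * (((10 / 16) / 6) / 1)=5 / 456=0.01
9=9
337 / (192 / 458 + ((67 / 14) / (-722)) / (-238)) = 185655394792 / 230962927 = 803.83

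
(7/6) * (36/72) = 0.58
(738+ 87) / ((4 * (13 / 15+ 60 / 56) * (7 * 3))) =375 / 74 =5.07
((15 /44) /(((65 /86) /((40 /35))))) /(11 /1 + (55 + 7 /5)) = 2580 /337337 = 0.01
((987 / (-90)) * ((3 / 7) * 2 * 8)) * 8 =-3008 / 5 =-601.60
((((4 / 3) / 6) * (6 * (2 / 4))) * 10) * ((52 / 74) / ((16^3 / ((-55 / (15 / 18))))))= -715 / 9472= -0.08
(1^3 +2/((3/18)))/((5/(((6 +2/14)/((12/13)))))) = 7267/420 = 17.30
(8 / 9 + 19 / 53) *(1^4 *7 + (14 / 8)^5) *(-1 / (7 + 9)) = -1.83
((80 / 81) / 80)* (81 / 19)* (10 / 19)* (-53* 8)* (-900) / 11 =3816000 / 3971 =960.97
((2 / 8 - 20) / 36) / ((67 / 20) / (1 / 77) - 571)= 395 / 225396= 0.00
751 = 751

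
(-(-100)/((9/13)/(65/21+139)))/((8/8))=3879200/189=20524.87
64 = 64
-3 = -3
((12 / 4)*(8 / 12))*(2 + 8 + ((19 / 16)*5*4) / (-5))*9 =189 / 2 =94.50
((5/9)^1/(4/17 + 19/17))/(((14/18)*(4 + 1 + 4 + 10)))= 85/3059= 0.03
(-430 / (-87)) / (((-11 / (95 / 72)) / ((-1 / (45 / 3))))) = 4085 / 103356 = 0.04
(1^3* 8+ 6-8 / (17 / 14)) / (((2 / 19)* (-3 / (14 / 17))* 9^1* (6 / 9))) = -931 / 289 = -3.22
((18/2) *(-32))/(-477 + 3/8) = 768/1271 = 0.60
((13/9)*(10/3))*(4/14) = 260/189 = 1.38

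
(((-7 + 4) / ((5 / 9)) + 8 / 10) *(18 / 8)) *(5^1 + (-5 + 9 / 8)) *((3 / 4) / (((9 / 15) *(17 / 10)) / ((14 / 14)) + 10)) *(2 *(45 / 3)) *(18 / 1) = -3772575 / 8816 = -427.92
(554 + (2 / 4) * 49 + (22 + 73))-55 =1237 / 2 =618.50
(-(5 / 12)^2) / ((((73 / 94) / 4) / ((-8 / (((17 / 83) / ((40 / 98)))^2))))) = 12951320000 / 455885073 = 28.41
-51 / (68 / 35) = -105 / 4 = -26.25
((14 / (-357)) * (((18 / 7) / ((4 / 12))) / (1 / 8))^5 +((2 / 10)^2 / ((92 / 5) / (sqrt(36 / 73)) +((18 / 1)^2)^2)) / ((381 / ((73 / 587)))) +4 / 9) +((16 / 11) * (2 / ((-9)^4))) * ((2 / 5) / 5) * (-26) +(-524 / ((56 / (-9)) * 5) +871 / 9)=-1672642601809323055970598572672230439 / 47644877147862151806025989150 - 1679 * sqrt(73) / 462108931762788670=-35106452.19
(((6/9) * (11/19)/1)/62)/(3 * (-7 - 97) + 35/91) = -143/7158117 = -0.00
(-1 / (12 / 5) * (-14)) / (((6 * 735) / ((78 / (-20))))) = -13 / 2520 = -0.01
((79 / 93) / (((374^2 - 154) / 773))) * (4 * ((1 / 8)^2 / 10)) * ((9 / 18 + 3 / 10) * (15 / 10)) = 61067 / 1732552800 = 0.00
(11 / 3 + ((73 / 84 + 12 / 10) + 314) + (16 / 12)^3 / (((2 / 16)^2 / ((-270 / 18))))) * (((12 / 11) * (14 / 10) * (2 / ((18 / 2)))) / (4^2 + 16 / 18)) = -2464333 / 62700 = -39.30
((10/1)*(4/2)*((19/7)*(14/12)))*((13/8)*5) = 6175/12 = 514.58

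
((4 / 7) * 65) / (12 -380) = -65 / 644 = -0.10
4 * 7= 28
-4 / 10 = -2 / 5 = -0.40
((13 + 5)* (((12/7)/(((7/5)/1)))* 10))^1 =10800/49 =220.41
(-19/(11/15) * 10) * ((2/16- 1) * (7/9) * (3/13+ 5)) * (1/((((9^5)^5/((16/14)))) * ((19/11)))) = 23800/27998021519982250962039711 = 0.00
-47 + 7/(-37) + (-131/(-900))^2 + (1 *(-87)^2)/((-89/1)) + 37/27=-349000328827/2667330000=-130.84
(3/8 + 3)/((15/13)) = 117/40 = 2.92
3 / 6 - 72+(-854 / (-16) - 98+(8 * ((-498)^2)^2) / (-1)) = -3936382977953 / 8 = -492047872244.12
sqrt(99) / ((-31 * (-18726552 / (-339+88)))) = -251 * sqrt(11) / 193507704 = -0.00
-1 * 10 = -10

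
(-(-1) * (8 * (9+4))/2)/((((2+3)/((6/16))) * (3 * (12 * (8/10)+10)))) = 13/196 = 0.07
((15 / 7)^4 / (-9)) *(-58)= 326250 / 2401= 135.88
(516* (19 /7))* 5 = 49020 /7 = 7002.86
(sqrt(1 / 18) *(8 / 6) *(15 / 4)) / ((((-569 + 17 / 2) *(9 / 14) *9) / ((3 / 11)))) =-70 *sqrt(2) / 998811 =-0.00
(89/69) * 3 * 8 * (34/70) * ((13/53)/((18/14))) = 157352/54855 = 2.87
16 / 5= 3.20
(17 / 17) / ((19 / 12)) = 0.63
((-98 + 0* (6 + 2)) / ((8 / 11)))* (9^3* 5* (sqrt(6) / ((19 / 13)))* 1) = -25540515* sqrt(6) / 76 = -823174.07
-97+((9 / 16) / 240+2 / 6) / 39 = -14525431 / 149760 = -96.99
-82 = -82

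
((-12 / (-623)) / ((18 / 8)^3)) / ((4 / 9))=64 / 16821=0.00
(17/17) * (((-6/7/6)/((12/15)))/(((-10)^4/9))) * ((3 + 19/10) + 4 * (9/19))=-11619/10640000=-0.00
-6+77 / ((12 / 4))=59 / 3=19.67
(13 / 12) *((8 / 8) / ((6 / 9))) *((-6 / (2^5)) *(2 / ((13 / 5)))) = -15 / 64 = -0.23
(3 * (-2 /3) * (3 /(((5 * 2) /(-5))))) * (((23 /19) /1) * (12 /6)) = 138 /19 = 7.26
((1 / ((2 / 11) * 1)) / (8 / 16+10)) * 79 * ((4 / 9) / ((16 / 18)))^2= 869 / 84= 10.35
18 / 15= 6 / 5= 1.20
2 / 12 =1 / 6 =0.17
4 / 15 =0.27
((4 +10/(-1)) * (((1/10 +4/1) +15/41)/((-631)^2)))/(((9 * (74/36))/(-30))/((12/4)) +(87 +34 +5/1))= -197748/369637940443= -0.00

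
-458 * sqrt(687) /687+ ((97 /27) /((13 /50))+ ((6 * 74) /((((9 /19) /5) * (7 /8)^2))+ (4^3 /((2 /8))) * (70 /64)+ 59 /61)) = 6731428391 /1049139 - 2 * sqrt(687) /3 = 6398.67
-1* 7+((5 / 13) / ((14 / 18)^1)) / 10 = -1265 / 182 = -6.95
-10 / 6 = -1.67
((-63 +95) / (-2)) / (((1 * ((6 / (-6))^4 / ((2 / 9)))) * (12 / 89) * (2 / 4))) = -1424 / 27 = -52.74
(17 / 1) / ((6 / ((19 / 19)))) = 17 / 6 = 2.83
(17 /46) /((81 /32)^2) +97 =14646295 /150903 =97.06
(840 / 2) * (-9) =-3780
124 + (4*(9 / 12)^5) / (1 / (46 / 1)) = 167.66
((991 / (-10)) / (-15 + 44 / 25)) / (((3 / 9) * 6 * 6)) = 4955 / 7944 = 0.62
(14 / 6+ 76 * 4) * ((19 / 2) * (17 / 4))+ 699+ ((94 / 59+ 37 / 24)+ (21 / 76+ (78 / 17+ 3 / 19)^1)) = 498354487 / 38114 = 13075.37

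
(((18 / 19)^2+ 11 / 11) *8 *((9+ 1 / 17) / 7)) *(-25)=-3014000 / 6137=-491.12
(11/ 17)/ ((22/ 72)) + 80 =1396/ 17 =82.12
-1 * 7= -7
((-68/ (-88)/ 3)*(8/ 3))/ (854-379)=68/ 47025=0.00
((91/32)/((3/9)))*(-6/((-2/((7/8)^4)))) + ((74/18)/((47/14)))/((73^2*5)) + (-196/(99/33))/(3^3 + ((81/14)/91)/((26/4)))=346496537622053959/27535224807751680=12.58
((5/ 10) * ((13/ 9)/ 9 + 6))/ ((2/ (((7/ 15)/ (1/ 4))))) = 3493/ 1215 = 2.87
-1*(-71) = 71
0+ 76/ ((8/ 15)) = 285/ 2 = 142.50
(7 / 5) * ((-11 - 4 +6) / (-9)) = 7 / 5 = 1.40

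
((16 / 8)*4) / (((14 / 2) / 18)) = 144 / 7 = 20.57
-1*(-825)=825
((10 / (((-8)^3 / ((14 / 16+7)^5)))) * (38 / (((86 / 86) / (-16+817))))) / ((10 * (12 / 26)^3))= -1229009265561987 / 67108864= -18313665.17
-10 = -10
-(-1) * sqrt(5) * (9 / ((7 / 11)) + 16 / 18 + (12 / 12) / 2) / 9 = 1957 * sqrt(5) / 1134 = 3.86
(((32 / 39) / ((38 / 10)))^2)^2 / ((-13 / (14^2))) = -128450560000 / 3919369279293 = -0.03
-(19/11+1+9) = -129/11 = -11.73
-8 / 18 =-4 / 9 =-0.44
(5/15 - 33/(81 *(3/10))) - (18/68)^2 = -102509/93636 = -1.09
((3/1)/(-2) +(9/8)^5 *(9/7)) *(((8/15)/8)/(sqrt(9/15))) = 62459 *sqrt(15)/3440640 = 0.07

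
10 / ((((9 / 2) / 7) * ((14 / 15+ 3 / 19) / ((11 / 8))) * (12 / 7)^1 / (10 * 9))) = 1280125 / 1244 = 1029.04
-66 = -66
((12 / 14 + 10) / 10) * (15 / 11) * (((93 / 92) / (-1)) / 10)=-5301 / 35420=-0.15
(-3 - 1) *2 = -8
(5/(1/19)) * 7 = 665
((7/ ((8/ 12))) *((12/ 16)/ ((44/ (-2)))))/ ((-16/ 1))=63/ 2816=0.02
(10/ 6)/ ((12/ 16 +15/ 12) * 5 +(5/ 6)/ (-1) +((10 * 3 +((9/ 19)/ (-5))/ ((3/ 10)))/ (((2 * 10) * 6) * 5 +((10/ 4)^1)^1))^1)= 228950/ 1265993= 0.18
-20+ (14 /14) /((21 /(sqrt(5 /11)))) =-20+ sqrt(55) /231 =-19.97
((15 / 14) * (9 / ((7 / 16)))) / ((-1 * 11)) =-2.00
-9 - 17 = -26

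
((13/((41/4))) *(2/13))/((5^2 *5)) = 8/5125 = 0.00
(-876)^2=767376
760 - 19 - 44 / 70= 25913 / 35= 740.37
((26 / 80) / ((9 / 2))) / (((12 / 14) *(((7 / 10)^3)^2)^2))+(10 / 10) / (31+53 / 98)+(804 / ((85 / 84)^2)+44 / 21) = 945966364313816752174 / 1192282201481730975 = 793.41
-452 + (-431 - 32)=-915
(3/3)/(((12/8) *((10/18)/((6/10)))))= 18/25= 0.72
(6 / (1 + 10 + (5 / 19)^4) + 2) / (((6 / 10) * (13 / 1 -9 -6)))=-1013955 / 478052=-2.12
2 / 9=0.22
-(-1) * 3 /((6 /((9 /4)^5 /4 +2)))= 67241 /8192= 8.21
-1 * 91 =-91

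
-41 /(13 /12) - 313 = -4561 /13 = -350.85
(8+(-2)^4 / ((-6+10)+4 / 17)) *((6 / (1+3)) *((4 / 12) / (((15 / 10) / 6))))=212 / 9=23.56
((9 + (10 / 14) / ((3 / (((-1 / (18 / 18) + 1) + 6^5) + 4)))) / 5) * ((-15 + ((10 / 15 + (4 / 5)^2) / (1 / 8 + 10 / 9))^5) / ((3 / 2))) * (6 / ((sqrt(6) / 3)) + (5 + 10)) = -19440305509321350451018 / 381722813896484375 - 19440305509321350451018 * sqrt(6) / 1908614069482421875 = -75877.23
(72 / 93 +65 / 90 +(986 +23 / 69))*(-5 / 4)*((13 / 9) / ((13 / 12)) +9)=-2756045 / 216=-12759.47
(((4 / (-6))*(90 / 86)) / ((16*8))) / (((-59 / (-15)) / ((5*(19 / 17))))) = -21375 / 2760256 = -0.01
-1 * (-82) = 82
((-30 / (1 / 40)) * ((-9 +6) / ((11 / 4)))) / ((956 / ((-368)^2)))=487526400 / 2629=185441.76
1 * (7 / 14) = 1 / 2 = 0.50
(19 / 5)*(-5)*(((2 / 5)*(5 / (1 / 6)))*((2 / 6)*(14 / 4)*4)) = -1064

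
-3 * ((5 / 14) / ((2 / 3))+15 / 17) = -4.25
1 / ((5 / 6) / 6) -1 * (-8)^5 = 163876 / 5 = 32775.20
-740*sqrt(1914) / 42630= -0.76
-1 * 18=-18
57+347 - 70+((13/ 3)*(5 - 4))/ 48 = 334.09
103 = 103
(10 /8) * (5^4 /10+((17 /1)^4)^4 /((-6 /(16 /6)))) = -1946447675026674733615 /72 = -27033995486481593522.43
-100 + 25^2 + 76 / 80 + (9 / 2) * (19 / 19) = 10609 / 20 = 530.45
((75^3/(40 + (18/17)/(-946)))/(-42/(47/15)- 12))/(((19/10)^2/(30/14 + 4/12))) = -46059853125000/161739545863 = -284.78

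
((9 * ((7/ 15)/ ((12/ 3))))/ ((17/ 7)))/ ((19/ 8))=294/ 1615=0.18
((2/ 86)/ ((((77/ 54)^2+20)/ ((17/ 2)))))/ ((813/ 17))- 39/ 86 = -678766773/ 1497387194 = -0.45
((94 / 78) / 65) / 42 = 47 / 106470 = 0.00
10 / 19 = 0.53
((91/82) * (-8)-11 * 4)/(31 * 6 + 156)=-0.15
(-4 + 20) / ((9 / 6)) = 32 / 3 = 10.67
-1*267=-267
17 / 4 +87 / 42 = 177 / 28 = 6.32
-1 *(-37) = 37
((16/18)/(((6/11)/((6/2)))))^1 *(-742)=-32648/9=-3627.56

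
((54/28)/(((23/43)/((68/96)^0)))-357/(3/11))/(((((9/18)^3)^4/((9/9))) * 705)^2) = -3526042320896/80021025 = -44063.95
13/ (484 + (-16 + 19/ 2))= 26/ 955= 0.03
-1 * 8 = -8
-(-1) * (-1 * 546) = -546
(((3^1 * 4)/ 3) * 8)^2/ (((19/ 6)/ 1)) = 6144/ 19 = 323.37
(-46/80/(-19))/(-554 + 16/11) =-253/4619280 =-0.00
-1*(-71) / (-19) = -3.74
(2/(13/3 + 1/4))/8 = 3/55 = 0.05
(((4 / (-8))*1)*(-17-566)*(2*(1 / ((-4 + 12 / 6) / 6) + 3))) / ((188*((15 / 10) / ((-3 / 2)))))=0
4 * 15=60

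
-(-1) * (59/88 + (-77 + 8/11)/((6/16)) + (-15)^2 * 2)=65281/264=247.28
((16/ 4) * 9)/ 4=9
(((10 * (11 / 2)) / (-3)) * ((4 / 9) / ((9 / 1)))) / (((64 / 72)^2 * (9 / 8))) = -55 / 54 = -1.02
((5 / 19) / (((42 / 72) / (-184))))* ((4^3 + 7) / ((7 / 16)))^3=-16184678154240 / 45619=-354779327.79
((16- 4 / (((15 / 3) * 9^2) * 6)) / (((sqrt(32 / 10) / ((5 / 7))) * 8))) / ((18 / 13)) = 126347 * sqrt(5) / 489888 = 0.58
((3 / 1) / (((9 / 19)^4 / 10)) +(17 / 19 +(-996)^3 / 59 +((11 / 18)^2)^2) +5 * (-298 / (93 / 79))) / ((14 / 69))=-82539988.10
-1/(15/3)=-0.20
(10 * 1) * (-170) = -1700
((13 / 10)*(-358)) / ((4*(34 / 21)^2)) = -1026207 / 23120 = -44.39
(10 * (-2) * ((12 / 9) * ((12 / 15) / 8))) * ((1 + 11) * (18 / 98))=-288 / 49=-5.88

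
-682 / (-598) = 341 / 299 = 1.14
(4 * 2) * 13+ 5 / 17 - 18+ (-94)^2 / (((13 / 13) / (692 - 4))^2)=4182467670.29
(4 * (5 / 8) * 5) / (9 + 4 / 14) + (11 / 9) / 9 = 3121 / 2106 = 1.48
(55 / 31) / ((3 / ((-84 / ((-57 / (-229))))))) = -352660 / 1767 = -199.58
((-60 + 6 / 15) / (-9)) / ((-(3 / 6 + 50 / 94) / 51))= -476204 / 1455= -327.29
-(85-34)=-51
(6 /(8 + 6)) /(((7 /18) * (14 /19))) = 1.50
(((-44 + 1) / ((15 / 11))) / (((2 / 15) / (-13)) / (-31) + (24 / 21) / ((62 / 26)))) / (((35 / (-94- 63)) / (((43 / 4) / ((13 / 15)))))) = 296969739 / 81176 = 3658.34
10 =10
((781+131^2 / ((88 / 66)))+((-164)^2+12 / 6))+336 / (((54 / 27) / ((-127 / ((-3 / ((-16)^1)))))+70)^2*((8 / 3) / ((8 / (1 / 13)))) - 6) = 40552.56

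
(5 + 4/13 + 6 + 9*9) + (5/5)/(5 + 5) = 12013/130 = 92.41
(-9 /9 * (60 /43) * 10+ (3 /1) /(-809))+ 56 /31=-13103327 /1078397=-12.15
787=787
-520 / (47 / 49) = -25480 / 47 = -542.13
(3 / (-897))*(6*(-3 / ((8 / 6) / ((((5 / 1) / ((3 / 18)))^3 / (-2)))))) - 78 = -205572 / 299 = -687.53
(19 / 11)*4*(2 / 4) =38 / 11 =3.45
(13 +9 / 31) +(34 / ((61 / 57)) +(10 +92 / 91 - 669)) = -105473297 / 172081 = -612.93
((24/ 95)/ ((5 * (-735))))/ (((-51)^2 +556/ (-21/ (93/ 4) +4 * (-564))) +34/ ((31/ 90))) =-2168884/ 85169375535125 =-0.00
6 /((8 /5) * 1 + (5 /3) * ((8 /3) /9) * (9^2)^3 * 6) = 15 /3936604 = 0.00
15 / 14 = 1.07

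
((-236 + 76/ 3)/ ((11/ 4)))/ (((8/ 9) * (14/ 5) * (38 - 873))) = 0.04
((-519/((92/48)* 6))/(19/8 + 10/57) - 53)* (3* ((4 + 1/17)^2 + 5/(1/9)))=-100787850450/7730461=-13037.75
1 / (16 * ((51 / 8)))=0.01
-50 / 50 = -1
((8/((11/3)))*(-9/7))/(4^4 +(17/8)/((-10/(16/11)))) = -1080/98441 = -0.01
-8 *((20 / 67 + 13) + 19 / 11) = -88592 / 737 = -120.21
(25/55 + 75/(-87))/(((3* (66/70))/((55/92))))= -11375/132066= -0.09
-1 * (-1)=1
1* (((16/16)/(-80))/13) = -1/1040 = -0.00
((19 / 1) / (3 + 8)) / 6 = 19 / 66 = 0.29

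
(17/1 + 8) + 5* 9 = 70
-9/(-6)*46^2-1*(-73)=3247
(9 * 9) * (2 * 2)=324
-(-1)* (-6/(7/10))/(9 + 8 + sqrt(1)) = -10/21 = -0.48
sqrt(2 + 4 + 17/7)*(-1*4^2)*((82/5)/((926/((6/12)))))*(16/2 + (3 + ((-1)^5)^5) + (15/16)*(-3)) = -2.96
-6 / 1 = -6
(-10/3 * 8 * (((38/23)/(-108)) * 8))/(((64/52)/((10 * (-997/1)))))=-49251800/1863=-26436.82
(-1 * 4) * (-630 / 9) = 280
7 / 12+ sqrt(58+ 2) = 7 / 12+ 2* sqrt(15) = 8.33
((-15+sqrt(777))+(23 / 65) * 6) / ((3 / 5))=-279 / 13+5 * sqrt(777) / 3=25.00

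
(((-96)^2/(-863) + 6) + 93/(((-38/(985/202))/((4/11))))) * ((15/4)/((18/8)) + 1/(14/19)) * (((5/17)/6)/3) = -34775406065/78041915028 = -0.45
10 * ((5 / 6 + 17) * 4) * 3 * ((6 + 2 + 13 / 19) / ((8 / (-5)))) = -441375 / 38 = -11615.13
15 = 15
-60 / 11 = -5.45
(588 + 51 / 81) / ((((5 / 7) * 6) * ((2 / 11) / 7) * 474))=8566327 / 767880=11.16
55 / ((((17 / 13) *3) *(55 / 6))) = 26 / 17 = 1.53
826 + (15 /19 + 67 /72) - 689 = 189769 /1368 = 138.72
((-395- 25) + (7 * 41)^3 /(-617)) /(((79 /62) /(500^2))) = -370435166500000 /48743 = -7599761329.83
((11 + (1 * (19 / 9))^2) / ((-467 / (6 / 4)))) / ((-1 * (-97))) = -626 / 1223073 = -0.00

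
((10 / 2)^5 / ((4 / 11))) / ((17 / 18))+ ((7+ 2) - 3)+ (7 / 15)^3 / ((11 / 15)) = 766219687 / 84150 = 9105.40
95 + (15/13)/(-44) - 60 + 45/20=5323/143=37.22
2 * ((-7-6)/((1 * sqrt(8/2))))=-13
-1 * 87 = -87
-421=-421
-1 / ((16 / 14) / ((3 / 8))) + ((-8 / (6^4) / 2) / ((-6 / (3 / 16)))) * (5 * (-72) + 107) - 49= -511687 / 10368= -49.35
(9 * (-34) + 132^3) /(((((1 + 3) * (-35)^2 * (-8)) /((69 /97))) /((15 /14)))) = -44.71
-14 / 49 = -2 / 7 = -0.29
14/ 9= 1.56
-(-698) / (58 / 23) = 8027 / 29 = 276.79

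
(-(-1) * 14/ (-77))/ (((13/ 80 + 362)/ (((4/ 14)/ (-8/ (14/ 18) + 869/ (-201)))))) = 12864/ 1310188033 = 0.00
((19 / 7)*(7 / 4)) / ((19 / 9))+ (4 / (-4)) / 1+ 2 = 13 / 4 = 3.25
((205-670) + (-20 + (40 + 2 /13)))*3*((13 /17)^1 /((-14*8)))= 17349 /1904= 9.11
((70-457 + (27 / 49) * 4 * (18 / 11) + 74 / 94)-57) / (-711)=11136541 / 18011763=0.62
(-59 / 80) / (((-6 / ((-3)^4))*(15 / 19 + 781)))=30267 / 2376640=0.01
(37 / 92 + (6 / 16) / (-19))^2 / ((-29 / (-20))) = 8937845 / 88609616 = 0.10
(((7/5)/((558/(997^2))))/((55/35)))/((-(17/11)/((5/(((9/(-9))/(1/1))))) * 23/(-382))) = -9302930231/109089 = -85278.35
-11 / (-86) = 11 / 86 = 0.13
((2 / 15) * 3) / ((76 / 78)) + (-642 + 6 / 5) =-60837 / 95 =-640.39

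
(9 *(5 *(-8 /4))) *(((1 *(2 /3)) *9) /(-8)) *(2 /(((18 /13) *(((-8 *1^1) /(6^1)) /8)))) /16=-585 /16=-36.56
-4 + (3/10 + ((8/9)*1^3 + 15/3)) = 197/90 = 2.19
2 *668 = 1336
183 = 183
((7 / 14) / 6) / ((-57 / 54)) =-3 / 38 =-0.08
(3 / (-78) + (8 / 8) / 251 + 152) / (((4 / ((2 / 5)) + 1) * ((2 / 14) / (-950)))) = -299772025 / 3263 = -91870.07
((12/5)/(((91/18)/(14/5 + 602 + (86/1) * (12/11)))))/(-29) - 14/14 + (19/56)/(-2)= -146374769/11611600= -12.61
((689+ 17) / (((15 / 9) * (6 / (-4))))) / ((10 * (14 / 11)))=-3883 / 175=-22.19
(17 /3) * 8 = 136 /3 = 45.33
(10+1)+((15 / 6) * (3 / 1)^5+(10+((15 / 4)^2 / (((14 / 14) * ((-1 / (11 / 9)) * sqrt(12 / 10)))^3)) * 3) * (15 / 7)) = 8959 / 14-831875 * sqrt(30) / 36288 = 514.37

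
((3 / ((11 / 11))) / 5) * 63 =189 / 5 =37.80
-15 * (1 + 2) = -45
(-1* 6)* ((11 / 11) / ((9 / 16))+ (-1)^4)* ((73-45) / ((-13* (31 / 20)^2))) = 560000 / 37479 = 14.94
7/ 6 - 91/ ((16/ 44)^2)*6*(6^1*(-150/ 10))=4459469/ 12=371622.42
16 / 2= 8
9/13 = 0.69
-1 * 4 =-4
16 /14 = 8 /7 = 1.14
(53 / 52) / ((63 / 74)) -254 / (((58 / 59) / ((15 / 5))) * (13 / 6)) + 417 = 2871079 / 47502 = 60.44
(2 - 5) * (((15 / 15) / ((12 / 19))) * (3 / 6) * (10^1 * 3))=-285 / 4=-71.25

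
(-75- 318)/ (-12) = 32.75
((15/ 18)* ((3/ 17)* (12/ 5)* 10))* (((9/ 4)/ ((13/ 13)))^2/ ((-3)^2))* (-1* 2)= -135/ 34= -3.97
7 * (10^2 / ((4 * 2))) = 175 / 2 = 87.50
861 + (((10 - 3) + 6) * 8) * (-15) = -699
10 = 10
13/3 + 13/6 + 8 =29/2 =14.50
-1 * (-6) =6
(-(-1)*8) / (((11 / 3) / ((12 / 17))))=1.54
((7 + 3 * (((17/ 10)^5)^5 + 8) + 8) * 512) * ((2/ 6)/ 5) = 5770757412348402378939569991057/ 97656250000000000000000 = 59092555.90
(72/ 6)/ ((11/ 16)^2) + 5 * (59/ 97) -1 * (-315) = 4030834/ 11737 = 343.43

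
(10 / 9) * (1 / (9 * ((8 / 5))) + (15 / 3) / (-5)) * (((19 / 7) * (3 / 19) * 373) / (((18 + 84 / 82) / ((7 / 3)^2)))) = -7172417 / 151632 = -47.30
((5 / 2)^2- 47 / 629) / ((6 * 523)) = 5179 / 2631736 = 0.00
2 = 2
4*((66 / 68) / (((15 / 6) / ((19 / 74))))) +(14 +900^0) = 48429 / 3145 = 15.40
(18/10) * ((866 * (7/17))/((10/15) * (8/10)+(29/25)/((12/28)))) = 30310/153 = 198.10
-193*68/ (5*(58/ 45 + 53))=-48.35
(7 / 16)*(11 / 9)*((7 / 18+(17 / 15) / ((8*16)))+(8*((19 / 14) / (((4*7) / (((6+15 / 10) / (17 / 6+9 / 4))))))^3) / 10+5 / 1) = 9133319707774669 / 3164205496596480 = 2.89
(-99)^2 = 9801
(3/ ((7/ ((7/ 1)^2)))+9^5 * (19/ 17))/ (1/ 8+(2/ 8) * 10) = 2992768/ 119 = 25149.31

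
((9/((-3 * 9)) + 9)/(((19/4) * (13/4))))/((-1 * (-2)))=16/57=0.28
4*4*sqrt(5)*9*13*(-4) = -7488*sqrt(5) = -16743.68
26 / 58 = 13 / 29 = 0.45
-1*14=-14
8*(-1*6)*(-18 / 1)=864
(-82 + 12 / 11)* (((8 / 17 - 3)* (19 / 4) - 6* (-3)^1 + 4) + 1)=-332415 / 374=-888.81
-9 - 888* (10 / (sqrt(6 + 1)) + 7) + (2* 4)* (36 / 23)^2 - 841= -3727546 / 529 - 8880* sqrt(7) / 7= -10402.73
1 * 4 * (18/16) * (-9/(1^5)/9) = -9/2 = -4.50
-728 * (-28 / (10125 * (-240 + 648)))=2548 / 516375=0.00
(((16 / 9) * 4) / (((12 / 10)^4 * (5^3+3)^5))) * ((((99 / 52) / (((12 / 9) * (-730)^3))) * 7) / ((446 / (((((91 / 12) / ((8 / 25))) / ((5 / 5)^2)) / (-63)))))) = 9625 / 4450212735715878471991296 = 0.00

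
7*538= 3766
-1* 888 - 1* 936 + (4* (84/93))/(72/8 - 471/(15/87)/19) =-181000004/99231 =-1824.03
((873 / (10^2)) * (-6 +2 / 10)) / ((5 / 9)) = -227853 / 2500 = -91.14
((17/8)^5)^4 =4064231406647572522401601/1152921504606846976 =3525158.82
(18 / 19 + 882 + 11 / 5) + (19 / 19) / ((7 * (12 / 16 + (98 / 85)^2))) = 35373690193 / 39960515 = 885.22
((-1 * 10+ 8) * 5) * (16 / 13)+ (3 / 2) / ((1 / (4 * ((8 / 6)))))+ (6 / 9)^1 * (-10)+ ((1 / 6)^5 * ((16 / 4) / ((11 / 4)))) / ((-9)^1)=-6864277 / 625482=-10.97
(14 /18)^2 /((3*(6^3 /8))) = 0.01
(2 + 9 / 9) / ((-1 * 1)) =-3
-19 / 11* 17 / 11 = -323 / 121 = -2.67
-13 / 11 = -1.18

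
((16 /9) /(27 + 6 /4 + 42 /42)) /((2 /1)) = 16 /531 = 0.03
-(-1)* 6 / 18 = 1 / 3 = 0.33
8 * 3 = 24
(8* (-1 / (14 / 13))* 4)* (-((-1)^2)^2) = 208 / 7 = 29.71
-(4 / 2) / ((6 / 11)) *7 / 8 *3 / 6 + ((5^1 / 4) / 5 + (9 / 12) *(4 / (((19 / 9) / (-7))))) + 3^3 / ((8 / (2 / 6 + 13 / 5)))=-6391 / 4560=-1.40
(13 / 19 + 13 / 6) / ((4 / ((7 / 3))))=2275 / 1368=1.66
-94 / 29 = -3.24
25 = 25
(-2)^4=16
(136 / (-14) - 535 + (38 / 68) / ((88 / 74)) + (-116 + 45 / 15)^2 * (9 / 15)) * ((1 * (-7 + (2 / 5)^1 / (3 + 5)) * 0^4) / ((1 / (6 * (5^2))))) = 0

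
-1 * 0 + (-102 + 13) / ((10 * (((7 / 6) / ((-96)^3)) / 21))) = 708673536 / 5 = 141734707.20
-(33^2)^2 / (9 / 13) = -1712997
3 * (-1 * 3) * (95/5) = -171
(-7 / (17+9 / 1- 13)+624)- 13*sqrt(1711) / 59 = 8105 / 13- 13*sqrt(1711) / 59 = 614.35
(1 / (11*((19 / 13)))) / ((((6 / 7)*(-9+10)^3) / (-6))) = -91 / 209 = -0.44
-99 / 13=-7.62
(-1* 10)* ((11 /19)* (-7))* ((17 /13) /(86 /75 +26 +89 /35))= 624750 /349999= 1.79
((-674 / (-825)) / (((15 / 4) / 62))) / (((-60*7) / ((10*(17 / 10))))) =-710396 / 1299375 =-0.55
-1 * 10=-10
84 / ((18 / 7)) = 98 / 3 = 32.67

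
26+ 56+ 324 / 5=734 / 5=146.80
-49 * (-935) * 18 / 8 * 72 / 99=74970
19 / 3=6.33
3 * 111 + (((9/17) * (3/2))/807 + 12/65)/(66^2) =287445463619/863199480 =333.00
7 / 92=0.08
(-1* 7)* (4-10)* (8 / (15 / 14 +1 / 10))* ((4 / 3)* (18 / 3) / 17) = 94080 / 697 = 134.98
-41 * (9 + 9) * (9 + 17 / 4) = -19557 / 2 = -9778.50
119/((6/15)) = 595/2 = 297.50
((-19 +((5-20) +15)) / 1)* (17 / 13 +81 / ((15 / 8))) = -54967 / 65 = -845.65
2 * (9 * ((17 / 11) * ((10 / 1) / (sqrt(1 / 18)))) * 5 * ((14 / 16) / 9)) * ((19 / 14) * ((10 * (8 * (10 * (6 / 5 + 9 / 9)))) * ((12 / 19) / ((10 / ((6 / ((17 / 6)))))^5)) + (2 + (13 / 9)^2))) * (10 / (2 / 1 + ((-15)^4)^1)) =6227429774417 * sqrt(2) / 12558400470990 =0.70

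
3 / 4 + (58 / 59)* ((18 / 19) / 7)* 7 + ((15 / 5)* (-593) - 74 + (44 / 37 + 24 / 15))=-1533429161 / 829540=-1848.53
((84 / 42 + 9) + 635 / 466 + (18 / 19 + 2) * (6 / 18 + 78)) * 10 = 32304685 / 13281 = 2432.40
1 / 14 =0.07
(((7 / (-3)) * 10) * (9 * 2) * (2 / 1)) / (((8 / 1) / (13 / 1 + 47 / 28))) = -6165 / 4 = -1541.25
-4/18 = -2/9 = -0.22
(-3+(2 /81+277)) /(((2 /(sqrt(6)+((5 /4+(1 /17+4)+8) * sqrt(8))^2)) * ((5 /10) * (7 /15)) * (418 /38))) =110980 * sqrt(6) /2079+45447697250 /600831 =75772.16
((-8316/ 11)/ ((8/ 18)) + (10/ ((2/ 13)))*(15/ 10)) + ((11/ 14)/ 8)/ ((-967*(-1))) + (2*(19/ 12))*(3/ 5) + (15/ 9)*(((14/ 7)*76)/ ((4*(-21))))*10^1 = -7952669393/ 4873680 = -1631.76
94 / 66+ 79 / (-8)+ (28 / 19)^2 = -598415 / 95304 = -6.28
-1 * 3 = -3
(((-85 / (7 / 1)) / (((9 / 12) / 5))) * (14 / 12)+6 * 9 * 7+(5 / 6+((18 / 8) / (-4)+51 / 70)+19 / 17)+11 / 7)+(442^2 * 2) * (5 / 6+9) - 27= 47031207467 / 12240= 3842418.91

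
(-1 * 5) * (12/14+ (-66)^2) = -152490/7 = -21784.29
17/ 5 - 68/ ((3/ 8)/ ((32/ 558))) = -29291/ 4185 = -7.00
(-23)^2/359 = 529/359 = 1.47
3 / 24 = 1 / 8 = 0.12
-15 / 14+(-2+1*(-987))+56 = -13077 / 14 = -934.07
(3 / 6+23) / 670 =0.04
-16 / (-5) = 16 / 5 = 3.20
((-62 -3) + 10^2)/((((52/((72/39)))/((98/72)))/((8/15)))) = 1372/1521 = 0.90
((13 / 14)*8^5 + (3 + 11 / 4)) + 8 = 852353 / 28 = 30441.18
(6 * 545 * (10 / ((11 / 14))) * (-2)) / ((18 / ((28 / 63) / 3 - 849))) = 3497439400 / 891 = 3925296.75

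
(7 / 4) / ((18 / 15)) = 35 / 24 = 1.46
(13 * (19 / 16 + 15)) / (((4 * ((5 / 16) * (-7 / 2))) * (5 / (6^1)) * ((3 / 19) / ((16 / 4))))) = -36556 / 25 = -1462.24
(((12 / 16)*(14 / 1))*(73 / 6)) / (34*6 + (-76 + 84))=511 / 848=0.60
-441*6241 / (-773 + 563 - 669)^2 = -305809 / 85849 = -3.56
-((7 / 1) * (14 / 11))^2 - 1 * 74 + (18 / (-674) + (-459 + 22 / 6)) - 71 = -83152288 / 122331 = -679.73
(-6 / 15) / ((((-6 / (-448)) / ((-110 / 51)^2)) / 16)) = -2223.06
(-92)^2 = 8464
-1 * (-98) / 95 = 98 / 95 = 1.03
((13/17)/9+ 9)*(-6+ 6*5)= 11120/51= 218.04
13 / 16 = 0.81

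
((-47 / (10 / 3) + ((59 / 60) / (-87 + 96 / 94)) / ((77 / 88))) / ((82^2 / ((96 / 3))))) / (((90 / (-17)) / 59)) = 24024844958 / 32096551725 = 0.75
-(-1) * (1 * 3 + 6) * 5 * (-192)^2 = 1658880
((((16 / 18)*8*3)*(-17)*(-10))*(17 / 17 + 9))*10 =1088000 / 3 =362666.67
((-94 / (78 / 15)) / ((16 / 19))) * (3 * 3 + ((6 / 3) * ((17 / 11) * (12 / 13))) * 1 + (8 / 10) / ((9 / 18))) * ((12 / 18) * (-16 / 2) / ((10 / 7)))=60128369 / 55770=1078.15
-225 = -225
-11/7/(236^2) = -11/389872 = -0.00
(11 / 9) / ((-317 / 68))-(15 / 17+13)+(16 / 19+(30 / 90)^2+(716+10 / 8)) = 2595213815 / 3686076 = 704.06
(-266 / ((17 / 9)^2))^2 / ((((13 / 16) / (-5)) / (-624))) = 1782643645440 / 83521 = 21343657.83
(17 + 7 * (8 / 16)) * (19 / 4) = 97.38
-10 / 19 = -0.53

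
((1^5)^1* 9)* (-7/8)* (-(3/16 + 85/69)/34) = 32907/100096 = 0.33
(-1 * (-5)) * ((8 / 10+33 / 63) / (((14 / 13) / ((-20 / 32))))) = -9035 / 2352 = -3.84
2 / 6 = 1 / 3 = 0.33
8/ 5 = 1.60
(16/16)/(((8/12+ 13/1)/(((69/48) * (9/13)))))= 621/8528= 0.07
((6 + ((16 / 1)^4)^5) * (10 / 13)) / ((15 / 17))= 41103477866897391940010188 / 39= 1053935329920445947179748.00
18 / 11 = 1.64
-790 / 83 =-9.52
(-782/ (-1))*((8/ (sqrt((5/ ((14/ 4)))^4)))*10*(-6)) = -919632/ 5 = -183926.40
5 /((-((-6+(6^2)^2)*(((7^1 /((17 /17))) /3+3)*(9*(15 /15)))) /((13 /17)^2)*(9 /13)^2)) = -28561 /289897056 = -0.00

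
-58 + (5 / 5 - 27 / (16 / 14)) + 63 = -141 / 8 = -17.62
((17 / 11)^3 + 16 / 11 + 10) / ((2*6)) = 20159 / 15972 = 1.26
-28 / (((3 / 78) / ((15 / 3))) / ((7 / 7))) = -3640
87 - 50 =37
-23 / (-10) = 23 / 10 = 2.30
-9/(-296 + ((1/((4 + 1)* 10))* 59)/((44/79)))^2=-4840000/46445853169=-0.00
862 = 862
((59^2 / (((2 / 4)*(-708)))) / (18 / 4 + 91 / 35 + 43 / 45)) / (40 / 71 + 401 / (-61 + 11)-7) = 41890 / 496103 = 0.08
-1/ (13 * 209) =-1/ 2717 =-0.00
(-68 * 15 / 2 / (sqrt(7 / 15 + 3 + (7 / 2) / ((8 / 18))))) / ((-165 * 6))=34 * sqrt(40830) / 44913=0.15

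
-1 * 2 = -2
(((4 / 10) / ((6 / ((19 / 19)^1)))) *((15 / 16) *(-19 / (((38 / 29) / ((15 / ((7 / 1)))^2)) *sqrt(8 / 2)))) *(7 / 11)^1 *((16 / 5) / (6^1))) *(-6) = 4.24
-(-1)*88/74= 44/37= 1.19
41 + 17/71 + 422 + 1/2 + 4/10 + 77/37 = 466.22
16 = 16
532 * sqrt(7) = 1407.54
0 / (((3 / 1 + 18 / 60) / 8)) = 0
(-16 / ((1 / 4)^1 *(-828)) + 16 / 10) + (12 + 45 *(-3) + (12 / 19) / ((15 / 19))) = -124741 / 1035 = -120.52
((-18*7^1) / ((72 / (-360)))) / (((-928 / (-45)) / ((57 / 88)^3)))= 2625110775 / 316203008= 8.30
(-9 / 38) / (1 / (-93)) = 837 / 38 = 22.03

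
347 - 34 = 313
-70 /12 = -35 /6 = -5.83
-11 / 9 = -1.22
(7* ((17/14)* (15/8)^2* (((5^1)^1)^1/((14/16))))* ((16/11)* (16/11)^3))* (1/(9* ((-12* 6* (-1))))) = 1088000/922383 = 1.18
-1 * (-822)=822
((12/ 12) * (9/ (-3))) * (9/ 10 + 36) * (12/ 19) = -6642/ 95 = -69.92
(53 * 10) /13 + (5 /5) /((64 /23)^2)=2177757 /53248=40.90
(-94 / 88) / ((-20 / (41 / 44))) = 1927 / 38720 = 0.05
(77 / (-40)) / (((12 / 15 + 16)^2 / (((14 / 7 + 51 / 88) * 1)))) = -1135 / 64512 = -0.02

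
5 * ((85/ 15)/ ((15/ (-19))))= -35.89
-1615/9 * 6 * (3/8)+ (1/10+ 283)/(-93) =-756637/1860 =-406.79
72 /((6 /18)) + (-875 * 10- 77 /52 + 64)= -440517 /52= -8471.48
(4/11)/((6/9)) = 6/11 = 0.55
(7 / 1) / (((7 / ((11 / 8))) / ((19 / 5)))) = 209 / 40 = 5.22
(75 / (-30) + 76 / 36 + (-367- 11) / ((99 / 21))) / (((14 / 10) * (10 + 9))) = -11395 / 3762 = -3.03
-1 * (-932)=932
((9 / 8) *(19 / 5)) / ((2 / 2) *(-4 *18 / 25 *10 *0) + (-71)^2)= 171 / 201640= 0.00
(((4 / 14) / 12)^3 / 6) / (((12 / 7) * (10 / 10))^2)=1 / 1306368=0.00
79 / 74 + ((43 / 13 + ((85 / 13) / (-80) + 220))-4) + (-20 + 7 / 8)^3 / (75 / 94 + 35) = 24.88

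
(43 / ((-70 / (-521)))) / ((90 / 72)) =44806 / 175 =256.03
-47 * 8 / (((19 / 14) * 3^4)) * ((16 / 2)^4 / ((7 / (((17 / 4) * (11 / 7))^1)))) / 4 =-35999744 / 10773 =-3341.66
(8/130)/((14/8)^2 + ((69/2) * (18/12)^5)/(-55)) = -2816/77831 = -0.04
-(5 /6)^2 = -25 /36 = -0.69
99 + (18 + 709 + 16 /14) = 5790 /7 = 827.14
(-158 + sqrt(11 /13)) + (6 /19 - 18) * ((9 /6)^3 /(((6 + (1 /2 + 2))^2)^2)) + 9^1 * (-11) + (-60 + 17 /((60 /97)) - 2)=-27757539049 /95213940 + sqrt(143) /13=-290.61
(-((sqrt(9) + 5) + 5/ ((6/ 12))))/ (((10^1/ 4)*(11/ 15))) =-108/ 11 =-9.82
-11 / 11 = -1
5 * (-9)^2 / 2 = 405 / 2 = 202.50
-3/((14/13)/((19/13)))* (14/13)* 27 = -1539/13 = -118.38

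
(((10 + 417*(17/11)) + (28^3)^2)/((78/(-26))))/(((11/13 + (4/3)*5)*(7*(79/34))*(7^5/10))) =-23429538400060/29955435433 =-782.15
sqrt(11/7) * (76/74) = 38 * sqrt(77)/259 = 1.29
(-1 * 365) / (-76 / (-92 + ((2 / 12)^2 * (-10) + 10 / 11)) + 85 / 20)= -26412860 / 367739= -71.83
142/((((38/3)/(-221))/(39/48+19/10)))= -10214841/1520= -6720.29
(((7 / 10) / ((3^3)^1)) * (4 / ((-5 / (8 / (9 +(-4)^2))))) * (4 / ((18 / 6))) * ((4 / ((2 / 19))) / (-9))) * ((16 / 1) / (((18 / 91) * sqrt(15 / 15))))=12393472 / 4100625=3.02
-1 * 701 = -701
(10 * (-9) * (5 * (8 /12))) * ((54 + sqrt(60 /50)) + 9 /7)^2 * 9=-404535060 /49- 417960 * sqrt(30) /7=-8582854.87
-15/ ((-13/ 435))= 6525/ 13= 501.92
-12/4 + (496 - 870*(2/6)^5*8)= 464.36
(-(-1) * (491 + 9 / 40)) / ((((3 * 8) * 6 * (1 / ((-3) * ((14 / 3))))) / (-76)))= 2613317 / 720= 3629.61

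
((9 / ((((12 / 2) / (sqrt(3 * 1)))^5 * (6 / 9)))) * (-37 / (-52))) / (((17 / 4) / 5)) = 185 * sqrt(3) / 14144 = 0.02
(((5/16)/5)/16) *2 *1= 1/128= 0.01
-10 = -10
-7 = -7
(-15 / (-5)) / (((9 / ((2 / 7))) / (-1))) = -2 / 21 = -0.10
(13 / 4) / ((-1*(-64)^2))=-13 / 16384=-0.00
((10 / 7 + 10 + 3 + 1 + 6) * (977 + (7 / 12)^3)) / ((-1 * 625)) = -1688599 / 50400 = -33.50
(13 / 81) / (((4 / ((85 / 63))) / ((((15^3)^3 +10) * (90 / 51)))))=12494091800125 / 3402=3672572545.60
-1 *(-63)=63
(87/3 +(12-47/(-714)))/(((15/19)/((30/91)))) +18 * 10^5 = 58477157099/32487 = 1800017.15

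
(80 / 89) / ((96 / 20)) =50 / 267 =0.19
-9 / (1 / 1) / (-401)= 9 / 401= 0.02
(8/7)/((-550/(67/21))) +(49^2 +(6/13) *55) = 1275122291/525525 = 2426.38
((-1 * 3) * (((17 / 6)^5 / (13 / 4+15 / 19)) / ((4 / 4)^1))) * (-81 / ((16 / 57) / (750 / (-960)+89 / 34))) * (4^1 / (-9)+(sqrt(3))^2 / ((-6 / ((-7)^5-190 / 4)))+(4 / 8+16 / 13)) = 39604554905547015 / 65388544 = 605680329.96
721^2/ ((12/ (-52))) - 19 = -6757990/ 3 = -2252663.33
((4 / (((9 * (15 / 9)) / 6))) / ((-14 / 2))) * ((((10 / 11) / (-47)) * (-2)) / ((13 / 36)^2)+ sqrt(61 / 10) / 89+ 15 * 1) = -2138424 / 611611 - 4 * sqrt(610) / 15575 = -3.50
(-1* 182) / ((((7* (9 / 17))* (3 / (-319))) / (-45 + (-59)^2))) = 484469128 / 27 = 17943301.04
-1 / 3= -0.33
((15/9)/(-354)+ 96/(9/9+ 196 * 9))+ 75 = 140675377/1874430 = 75.05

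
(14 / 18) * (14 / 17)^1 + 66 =10196 / 153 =66.64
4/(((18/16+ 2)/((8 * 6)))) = 1536/25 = 61.44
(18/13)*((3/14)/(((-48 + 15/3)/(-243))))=6561/3913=1.68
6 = 6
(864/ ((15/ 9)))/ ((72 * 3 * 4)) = 3/ 5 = 0.60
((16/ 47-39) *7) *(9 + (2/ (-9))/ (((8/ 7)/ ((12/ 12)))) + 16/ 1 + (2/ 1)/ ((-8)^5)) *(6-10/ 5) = -46522527961/ 1732608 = -26851.16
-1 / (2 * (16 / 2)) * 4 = -0.25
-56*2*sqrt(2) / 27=-5.87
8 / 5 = 1.60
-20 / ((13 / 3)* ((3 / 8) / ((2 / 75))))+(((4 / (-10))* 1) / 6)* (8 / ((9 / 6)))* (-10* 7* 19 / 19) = 14368 / 585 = 24.56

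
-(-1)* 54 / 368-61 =-11197 / 184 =-60.85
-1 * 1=-1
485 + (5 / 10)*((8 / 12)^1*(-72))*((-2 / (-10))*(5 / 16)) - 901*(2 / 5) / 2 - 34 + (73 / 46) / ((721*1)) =22329192 / 82915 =269.30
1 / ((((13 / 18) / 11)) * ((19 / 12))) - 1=2129 / 247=8.62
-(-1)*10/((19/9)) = 90/19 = 4.74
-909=-909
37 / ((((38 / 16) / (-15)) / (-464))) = 2060160 / 19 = 108429.47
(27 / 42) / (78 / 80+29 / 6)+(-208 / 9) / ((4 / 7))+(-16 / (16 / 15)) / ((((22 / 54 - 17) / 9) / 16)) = 89.84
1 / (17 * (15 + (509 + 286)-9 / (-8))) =8 / 110313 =0.00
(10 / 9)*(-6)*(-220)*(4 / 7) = 838.10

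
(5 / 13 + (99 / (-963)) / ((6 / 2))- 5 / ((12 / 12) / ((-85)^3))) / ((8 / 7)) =89696037109 / 33384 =2686797.18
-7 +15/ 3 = -2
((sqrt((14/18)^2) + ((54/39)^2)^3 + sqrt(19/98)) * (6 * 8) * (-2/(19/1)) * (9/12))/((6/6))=-2719181432/91709371 - 36 * sqrt(38)/133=-31.32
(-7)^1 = -7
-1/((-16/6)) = 3/8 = 0.38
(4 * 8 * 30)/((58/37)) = 17760/29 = 612.41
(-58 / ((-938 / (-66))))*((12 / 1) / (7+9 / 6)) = -45936 / 7973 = -5.76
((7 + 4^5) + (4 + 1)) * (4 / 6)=690.67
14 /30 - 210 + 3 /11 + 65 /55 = -34333 /165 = -208.08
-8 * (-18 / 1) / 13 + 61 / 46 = 7417 / 598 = 12.40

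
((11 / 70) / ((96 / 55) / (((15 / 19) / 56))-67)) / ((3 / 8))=2420 / 328083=0.01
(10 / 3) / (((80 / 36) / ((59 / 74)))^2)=93987 / 219040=0.43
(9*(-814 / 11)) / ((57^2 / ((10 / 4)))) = -185 / 361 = -0.51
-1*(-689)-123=566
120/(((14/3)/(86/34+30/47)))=455580/5593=81.46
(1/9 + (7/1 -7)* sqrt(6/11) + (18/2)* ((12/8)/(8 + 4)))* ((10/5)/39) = 89/1404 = 0.06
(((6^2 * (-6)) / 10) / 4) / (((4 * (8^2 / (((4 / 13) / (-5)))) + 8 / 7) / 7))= 441 / 48520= 0.01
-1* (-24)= 24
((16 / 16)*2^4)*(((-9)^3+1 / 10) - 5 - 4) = -59032 / 5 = -11806.40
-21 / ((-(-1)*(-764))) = 21 / 764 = 0.03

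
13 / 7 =1.86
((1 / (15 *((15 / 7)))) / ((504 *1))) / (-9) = -1 / 145800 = -0.00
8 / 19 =0.42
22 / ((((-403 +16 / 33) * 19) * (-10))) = 0.00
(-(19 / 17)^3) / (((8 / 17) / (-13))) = 38.57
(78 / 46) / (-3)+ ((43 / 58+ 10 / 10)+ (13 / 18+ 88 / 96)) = 2.82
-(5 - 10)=5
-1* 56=-56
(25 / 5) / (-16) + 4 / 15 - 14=-3371 / 240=-14.05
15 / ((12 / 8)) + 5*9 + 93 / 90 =56.03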